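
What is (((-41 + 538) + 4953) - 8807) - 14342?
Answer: -17699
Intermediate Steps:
(((-41 + 538) + 4953) - 8807) - 14342 = ((497 + 4953) - 8807) - 14342 = (5450 - 8807) - 14342 = -3357 - 14342 = -17699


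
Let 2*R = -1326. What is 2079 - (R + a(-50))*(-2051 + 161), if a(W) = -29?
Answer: -1305801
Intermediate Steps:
R = -663 (R = (½)*(-1326) = -663)
2079 - (R + a(-50))*(-2051 + 161) = 2079 - (-663 - 29)*(-2051 + 161) = 2079 - (-692)*(-1890) = 2079 - 1*1307880 = 2079 - 1307880 = -1305801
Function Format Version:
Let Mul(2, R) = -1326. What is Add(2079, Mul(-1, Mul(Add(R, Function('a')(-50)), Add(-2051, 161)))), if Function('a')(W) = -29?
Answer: -1305801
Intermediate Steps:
R = -663 (R = Mul(Rational(1, 2), -1326) = -663)
Add(2079, Mul(-1, Mul(Add(R, Function('a')(-50)), Add(-2051, 161)))) = Add(2079, Mul(-1, Mul(Add(-663, -29), Add(-2051, 161)))) = Add(2079, Mul(-1, Mul(-692, -1890))) = Add(2079, Mul(-1, 1307880)) = Add(2079, -1307880) = -1305801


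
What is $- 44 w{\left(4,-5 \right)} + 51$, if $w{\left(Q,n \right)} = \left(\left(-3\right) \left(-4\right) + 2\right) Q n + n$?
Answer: $12591$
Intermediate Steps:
$w{\left(Q,n \right)} = n + 14 Q n$ ($w{\left(Q,n \right)} = \left(12 + 2\right) Q n + n = 14 Q n + n = n + 14 Q n$)
$- 44 w{\left(4,-5 \right)} + 51 = - 44 \left(- 5 \left(1 + 14 \cdot 4\right)\right) + 51 = - 44 \left(- 5 \left(1 + 56\right)\right) + 51 = - 44 \left(\left(-5\right) 57\right) + 51 = \left(-44\right) \left(-285\right) + 51 = 12540 + 51 = 12591$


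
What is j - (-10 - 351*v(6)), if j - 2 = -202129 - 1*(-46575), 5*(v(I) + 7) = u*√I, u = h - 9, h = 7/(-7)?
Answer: -157999 - 702*√6 ≈ -1.5972e+5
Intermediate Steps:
h = -1 (h = 7*(-⅐) = -1)
u = -10 (u = -1 - 9 = -10)
v(I) = -7 - 2*√I (v(I) = -7 + (-10*√I)/5 = -7 - 2*√I)
j = -155552 (j = 2 + (-202129 - 1*(-46575)) = 2 + (-202129 + 46575) = 2 - 155554 = -155552)
j - (-10 - 351*v(6)) = -155552 - (-10 - 351*(-7 - 2*√6)) = -155552 - (-10 + (2457 + 702*√6)) = -155552 - (2447 + 702*√6) = -155552 + (-2447 - 702*√6) = -157999 - 702*√6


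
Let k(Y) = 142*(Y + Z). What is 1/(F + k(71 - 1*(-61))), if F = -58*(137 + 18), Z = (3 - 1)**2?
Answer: 1/10322 ≈ 9.6880e-5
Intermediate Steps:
Z = 4 (Z = 2**2 = 4)
F = -8990 (F = -58*155 = -8990)
k(Y) = 568 + 142*Y (k(Y) = 142*(Y + 4) = 142*(4 + Y) = 568 + 142*Y)
1/(F + k(71 - 1*(-61))) = 1/(-8990 + (568 + 142*(71 - 1*(-61)))) = 1/(-8990 + (568 + 142*(71 + 61))) = 1/(-8990 + (568 + 142*132)) = 1/(-8990 + (568 + 18744)) = 1/(-8990 + 19312) = 1/10322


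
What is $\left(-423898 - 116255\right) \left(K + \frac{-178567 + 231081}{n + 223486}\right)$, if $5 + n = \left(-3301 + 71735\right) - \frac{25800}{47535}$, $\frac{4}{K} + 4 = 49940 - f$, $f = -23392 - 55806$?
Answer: $- \frac{829280537416432908}{8532777310115} \approx -97188.0$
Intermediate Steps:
$f = -79198$ ($f = -23392 - 55806 = -79198$)
$K = \frac{2}{64567}$ ($K = \frac{4}{-4 + \left(49940 - -79198\right)} = \frac{4}{-4 + \left(49940 + 79198\right)} = \frac{4}{-4 + 129138} = \frac{4}{129134} = 4 \cdot \frac{1}{129134} = \frac{2}{64567} \approx 3.0976 \cdot 10^{-5}$)
$n = \frac{216849781}{3169}$ ($n = -5 + \left(\left(-3301 + 71735\right) - \frac{25800}{47535}\right) = -5 + \left(68434 - \frac{1720}{3169}\right) = -5 + \frac{216865626}{3169} = \frac{216849781}{3169} \approx 68429.0$)
$\left(-423898 - 116255\right) \left(K + \frac{-178567 + 231081}{n + 223486}\right) = \left(-423898 - 116255\right) \left(\frac{2}{64567} + \frac{-178567 + 231081}{\frac{216849781}{3169} + 223486}\right) = - 540153 \left(\frac{2}{64567} + \frac{52514}{\frac{925076915}{3169}}\right) = - 540153 \left(\frac{2}{64567} + 52514 \cdot \frac{3169}{925076915}\right) = - 540153 \left(\frac{2}{64567} + \frac{23773838}{132153845}\right) = \left(-540153\right) \frac{1535269705836}{8532777310115} = - \frac{829280537416432908}{8532777310115}$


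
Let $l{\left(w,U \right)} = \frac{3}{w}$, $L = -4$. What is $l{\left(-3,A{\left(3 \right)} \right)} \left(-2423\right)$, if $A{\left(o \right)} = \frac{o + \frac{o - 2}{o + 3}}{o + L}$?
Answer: $2423$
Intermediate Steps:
$A{\left(o \right)} = \frac{o + \frac{-2 + o}{3 + o}}{-4 + o}$ ($A{\left(o \right)} = \frac{o + \frac{o - 2}{o + 3}}{o - 4} = \frac{o + \frac{-2 + o}{3 + o}}{-4 + o}$)
$l{\left(-3,A{\left(3 \right)} \right)} \left(-2423\right) = \frac{3}{-3} \left(-2423\right) = 3 \left(- \frac{1}{3}\right) \left(-2423\right) = \left(-1\right) \left(-2423\right) = 2423$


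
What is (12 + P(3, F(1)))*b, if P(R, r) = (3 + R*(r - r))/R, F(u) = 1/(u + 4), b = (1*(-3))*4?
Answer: -156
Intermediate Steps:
b = -12 (b = -3*4 = -12)
F(u) = 1/(4 + u)
P(R, r) = 3/R (P(R, r) = (3 + R*0)/R = (3 + 0)/R = 3/R)
(12 + P(3, F(1)))*b = (12 + 3/3)*(-12) = (12 + 3*(⅓))*(-12) = (12 + 1)*(-12) = 13*(-12) = -156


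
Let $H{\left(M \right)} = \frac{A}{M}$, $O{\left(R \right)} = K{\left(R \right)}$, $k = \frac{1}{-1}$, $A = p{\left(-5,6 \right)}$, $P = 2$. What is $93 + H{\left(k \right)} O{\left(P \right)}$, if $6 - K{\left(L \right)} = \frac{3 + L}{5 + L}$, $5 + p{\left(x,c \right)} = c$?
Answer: $\frac{614}{7} \approx 87.714$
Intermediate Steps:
$p{\left(x,c \right)} = -5 + c$
$A = 1$ ($A = -5 + 6 = 1$)
$k = -1$
$K{\left(L \right)} = 6 - \frac{3 + L}{5 + L}$
$O{\left(R \right)} = \frac{27 + 5 R}{5 + R}$
$H{\left(M \right)} = \frac{1}{M}$ ($H{\left(M \right)} = 1 \frac{1}{M} = \frac{1}{M}$)
$93 + H{\left(k \right)} O{\left(P \right)} = 93 + \frac{\frac{1}{5 + 2} \left(27 + 5 \cdot 2\right)}{-1} = 93 - \frac{27 + 10}{7} = 93 - \frac{1}{7} \cdot 37 = 93 - \frac{37}{7} = \frac{614}{7}$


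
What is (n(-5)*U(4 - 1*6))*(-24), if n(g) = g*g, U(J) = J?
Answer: 1200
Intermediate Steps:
n(g) = g²
(n(-5)*U(4 - 1*6))*(-24) = ((-5)²*(4 - 1*6))*(-24) = (25*(4 - 6))*(-24) = (25*(-2))*(-24) = -50*(-24) = 1200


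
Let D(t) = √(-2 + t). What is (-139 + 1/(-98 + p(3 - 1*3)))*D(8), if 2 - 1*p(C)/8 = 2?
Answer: -13623*√6/98 ≈ -340.50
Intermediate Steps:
p(C) = 0 (p(C) = 16 - 8*2 = 16 - 16 = 0)
(-139 + 1/(-98 + p(3 - 1*3)))*D(8) = (-139 + 1/(-98 + 0))*√(-2 + 8) = (-139 + 1/(-98))*√6 = (-139 - 1/98)*√6 = -13623*√6/98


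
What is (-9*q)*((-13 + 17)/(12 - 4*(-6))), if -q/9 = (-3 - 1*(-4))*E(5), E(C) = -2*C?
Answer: -90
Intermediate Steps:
q = 90 (q = -9*(-3 - 1*(-4))*(-2*5) = -9*(-3 + 4)*(-10) = -9*(-10) = 90)
(-9*q)*((-13 + 17)/(12 - 4*(-6))) = (-9*90)*((-13 + 17)/(12 - 4*(-6))) = -3240/(12 + 24) = -3240/36 = -810*⅑ = -90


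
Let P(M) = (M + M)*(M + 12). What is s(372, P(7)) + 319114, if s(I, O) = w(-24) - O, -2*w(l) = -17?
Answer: 637713/2 ≈ 3.1886e+5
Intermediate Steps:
w(l) = 17/2 (w(l) = -½*(-17) = 17/2)
P(M) = 2*M*(12 + M) (P(M) = (2*M)*(12 + M) = 2*M*(12 + M))
s(I, O) = 17/2 - O
s(372, P(7)) + 319114 = (17/2 - 2*7*(12 + 7)) + 319114 = (17/2 - 2*7*19) + 319114 = (17/2 - 1*266) + 319114 = (17/2 - 266) + 319114 = -515/2 + 319114 = 637713/2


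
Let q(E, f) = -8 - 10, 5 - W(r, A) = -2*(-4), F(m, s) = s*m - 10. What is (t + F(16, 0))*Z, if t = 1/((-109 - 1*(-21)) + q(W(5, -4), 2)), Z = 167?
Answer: -177187/106 ≈ -1671.6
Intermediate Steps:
F(m, s) = -10 + m*s (F(m, s) = m*s - 10 = -10 + m*s)
W(r, A) = -3 (W(r, A) = 5 - (-2)*(-4) = 5 - 1*8 = 5 - 8 = -3)
q(E, f) = -18
t = -1/106 (t = 1/((-109 - 1*(-21)) - 18) = 1/((-109 + 21) - 18) = 1/(-88 - 18) = 1/(-106) = -1/106 ≈ -0.0094340)
(t + F(16, 0))*Z = (-1/106 + (-10 + 16*0))*167 = (-1/106 + (-10 + 0))*167 = (-1/106 - 10)*167 = -1061/106*167 = -177187/106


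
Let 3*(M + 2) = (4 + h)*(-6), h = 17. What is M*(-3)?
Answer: 132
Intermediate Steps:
M = -44 (M = -2 + ((4 + 17)*(-6))/3 = -2 + (21*(-6))/3 = -2 + (1/3)*(-126) = -2 - 42 = -44)
M*(-3) = -44*(-3) = 132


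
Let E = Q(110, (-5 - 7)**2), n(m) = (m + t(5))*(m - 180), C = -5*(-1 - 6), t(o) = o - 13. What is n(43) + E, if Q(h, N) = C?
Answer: -4760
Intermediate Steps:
t(o) = -13 + o
C = 35 (C = -5*(-7) = 35)
Q(h, N) = 35
n(m) = (-180 + m)*(-8 + m) (n(m) = (m + (-13 + 5))*(m - 180) = (m - 8)*(-180 + m) = (-8 + m)*(-180 + m) = (-180 + m)*(-8 + m))
E = 35
n(43) + E = (1440 + 43**2 - 188*43) + 35 = (1440 + 1849 - 8084) + 35 = -4795 + 35 = -4760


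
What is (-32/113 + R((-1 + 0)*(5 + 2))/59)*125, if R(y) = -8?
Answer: -349000/6667 ≈ -52.347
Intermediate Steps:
(-32/113 + R((-1 + 0)*(5 + 2))/59)*125 = (-32/113 - 8/59)*125 = -2792/6667*125 = -349000/6667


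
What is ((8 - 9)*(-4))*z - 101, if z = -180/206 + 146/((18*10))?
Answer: -469297/4635 ≈ -101.25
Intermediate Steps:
z = -581/9270 (z = -180*1/206 + 146/180 = -90/103 + 146*(1/180) = -90/103 + 73/90 = -581/9270 ≈ -0.062675)
((8 - 9)*(-4))*z - 101 = ((8 - 9)*(-4))*(-581/9270) - 101 = -1*(-4)*(-581/9270) - 101 = 4*(-581/9270) - 101 = -1162/4635 - 101 = -469297/4635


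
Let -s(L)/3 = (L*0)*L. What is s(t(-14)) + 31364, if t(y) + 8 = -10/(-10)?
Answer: 31364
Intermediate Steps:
t(y) = -7 (t(y) = -8 - 10/(-10) = -8 - 10*(-1/10) = -8 + 1 = -7)
s(L) = 0 (s(L) = -3*L*0*L = -0*L = -3*0 = 0)
s(t(-14)) + 31364 = 0 + 31364 = 31364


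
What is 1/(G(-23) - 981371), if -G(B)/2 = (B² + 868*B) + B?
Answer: -1/942455 ≈ -1.0611e-6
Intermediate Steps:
G(B) = -1738*B - 2*B² (G(B) = -2*((B² + 868*B) + B) = -2*(B² + 869*B) = -1738*B - 2*B²)
1/(G(-23) - 981371) = 1/(-2*(-23)*(869 - 23) - 981371) = 1/(-2*(-23)*846 - 981371) = 1/(38916 - 981371) = 1/(-942455) = -1/942455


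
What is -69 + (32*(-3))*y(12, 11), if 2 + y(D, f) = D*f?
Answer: -12549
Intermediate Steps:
y(D, f) = -2 + D*f
-69 + (32*(-3))*y(12, 11) = -69 + (32*(-3))*(-2 + 12*11) = -69 - 96*(-2 + 132) = -69 - 96*130 = -69 - 12480 = -12549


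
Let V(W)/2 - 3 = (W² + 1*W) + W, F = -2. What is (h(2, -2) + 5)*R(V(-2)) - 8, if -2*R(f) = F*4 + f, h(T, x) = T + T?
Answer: 1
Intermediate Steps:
V(W) = 6 + 2*W² + 4*W (V(W) = 6 + 2*((W² + 1*W) + W) = 6 + 2*((W² + W) + W) = 6 + 2*((W + W²) + W) = 6 + 2*(W² + 2*W) = 6 + (2*W² + 4*W) = 6 + 2*W² + 4*W)
h(T, x) = 2*T
R(f) = 4 - f/2 (R(f) = -(-2*4 + f)/2 = -(-8 + f)/2 = 4 - f/2)
(h(2, -2) + 5)*R(V(-2)) - 8 = (2*2 + 5)*(4 - (6 + 2*(-2)² + 4*(-2))/2) - 8 = (4 + 5)*(4 - (6 + 2*4 - 8)/2) - 8 = 9*(4 - (6 + 8 - 8)/2) - 8 = 9*(4 - ½*6) - 8 = 9*(4 - 3) - 8 = 9*1 - 8 = 9 - 8 = 1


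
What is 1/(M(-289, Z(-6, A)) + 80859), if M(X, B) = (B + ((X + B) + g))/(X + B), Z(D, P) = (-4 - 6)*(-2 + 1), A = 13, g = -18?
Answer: 279/22559948 ≈ 1.2367e-5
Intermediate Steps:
Z(D, P) = 10 (Z(D, P) = -10*(-1) = 10)
M(X, B) = (-18 + X + 2*B)/(B + X) (M(X, B) = (B + ((X + B) - 18))/(X + B) = (B + ((B + X) - 18))/(B + X) = (B + (-18 + B + X))/(B + X) = (-18 + X + 2*B)/(B + X))
1/(M(-289, Z(-6, A)) + 80859) = 1/((-18 - 289 + 2*10)/(10 - 289) + 80859) = 1/((-18 - 289 + 20)/(-279) + 80859) = 1/(-1/279*(-287) + 80859) = 1/(287/279 + 80859) = 1/(22559948/279) = 279/22559948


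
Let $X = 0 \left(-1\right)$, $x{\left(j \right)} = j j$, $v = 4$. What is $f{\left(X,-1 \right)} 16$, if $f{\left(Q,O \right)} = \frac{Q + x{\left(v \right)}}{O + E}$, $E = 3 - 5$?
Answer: $- \frac{256}{3} \approx -85.333$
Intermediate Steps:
$x{\left(j \right)} = j^{2}$
$E = -2$
$X = 0$
$f{\left(Q,O \right)} = \frac{16 + Q}{-2 + O}$ ($f{\left(Q,O \right)} = \frac{Q + 4^{2}}{O - 2} = \frac{Q + 16}{-2 + O} = \frac{16 + Q}{-2 + O}$)
$f{\left(X,-1 \right)} 16 = \frac{16 + 0}{-2 - 1} \cdot 16 = \frac{1}{-3} \cdot 16 \cdot 16 = \left(- \frac{1}{3}\right) 16 \cdot 16 = \left(- \frac{16}{3}\right) 16 = - \frac{256}{3}$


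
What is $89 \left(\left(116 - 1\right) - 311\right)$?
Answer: $-17444$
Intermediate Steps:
$89 \left(\left(116 - 1\right) - 311\right) = 89 \left(115 - 311\right) = 89 \left(-196\right) = -17444$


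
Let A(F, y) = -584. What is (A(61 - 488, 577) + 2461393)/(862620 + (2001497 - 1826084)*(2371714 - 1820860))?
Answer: 2460809/96627815322 ≈ 2.5467e-5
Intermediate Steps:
(A(61 - 488, 577) + 2461393)/(862620 + (2001497 - 1826084)*(2371714 - 1820860)) = (-584 + 2461393)/(862620 + (2001497 - 1826084)*(2371714 - 1820860)) = 2460809/(862620 + 175413*550854) = 2460809/(862620 + 96626952702) = 2460809/96627815322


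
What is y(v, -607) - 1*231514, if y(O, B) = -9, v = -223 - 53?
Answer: -231523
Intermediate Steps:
v = -276
y(v, -607) - 1*231514 = -9 - 1*231514 = -9 - 231514 = -231523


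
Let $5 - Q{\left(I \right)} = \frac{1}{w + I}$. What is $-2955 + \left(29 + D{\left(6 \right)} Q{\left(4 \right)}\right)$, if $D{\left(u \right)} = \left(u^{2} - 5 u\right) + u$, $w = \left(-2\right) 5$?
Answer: $-2864$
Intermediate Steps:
$w = -10$
$Q{\left(I \right)} = 5 - \frac{1}{-10 + I}$
$D{\left(u \right)} = u^{2} - 4 u$
$-2955 + \left(29 + D{\left(6 \right)} Q{\left(4 \right)}\right) = -2955 + \left(29 + 6 \left(-4 + 6\right) \frac{-51 + 5 \cdot 4}{-10 + 4}\right) = -2955 + \left(29 + 6 \cdot 2 \frac{-51 + 20}{-6}\right) = -2955 + \left(29 + 12 \left(\left(- \frac{1}{6}\right) \left(-31\right)\right)\right) = -2955 + \left(29 + 12 \cdot \frac{31}{6}\right) = -2955 + \left(29 + 62\right) = -2955 + 91 = -2864$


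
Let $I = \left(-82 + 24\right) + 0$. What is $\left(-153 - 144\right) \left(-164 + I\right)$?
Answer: $65934$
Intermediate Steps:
$I = -58$ ($I = -58 + 0 = -58$)
$\left(-153 - 144\right) \left(-164 + I\right) = \left(-153 - 144\right) \left(-164 - 58\right) = \left(-153 - 144\right) \left(-222\right) = \left(-297\right) \left(-222\right) = 65934$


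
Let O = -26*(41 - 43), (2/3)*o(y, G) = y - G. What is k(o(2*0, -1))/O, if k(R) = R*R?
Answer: 9/208 ≈ 0.043269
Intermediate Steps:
o(y, G) = -3*G/2 + 3*y/2 (o(y, G) = 3*(y - G)/2 = -3*G/2 + 3*y/2)
O = 52 (O = -26*(-2) = 52)
k(R) = R**2
k(o(2*0, -1))/O = (-3/2*(-1) + 3*(2*0)/2)**2/52 = (3/2 + (3/2)*0)**2*(1/52) = (3/2 + 0)**2*(1/52) = (3/2)**2*(1/52) = (9/4)*(1/52) = 9/208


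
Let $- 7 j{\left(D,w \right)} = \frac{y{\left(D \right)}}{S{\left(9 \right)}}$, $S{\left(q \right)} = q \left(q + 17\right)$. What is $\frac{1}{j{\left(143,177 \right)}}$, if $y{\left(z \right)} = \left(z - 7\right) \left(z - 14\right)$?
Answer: $- \frac{273}{2924} \approx -0.093365$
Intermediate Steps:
$S{\left(q \right)} = q \left(17 + q\right)$
$y{\left(z \right)} = \left(-14 + z\right) \left(-7 + z\right)$ ($y{\left(z \right)} = \left(-7 + z\right) \left(-14 + z\right) = \left(-14 + z\right) \left(-7 + z\right)$)
$j{\left(D,w \right)} = - \frac{7}{117} - \frac{D^{2}}{1638} + \frac{D}{78}$ ($j{\left(D,w \right)} = - \frac{\left(98 + D^{2} - 21 D\right) \frac{1}{9 \left(17 + 9\right)}}{7} = - \frac{\left(98 + D^{2} - 21 D\right) \frac{1}{9 \cdot 26}}{7} = - \frac{\left(98 + D^{2} - 21 D\right) \frac{1}{234}}{7} = - \frac{\frac{49}{117} - \frac{7 D}{78} + \frac{D^{2}}{234}}{7} = - \frac{7}{117} - \frac{D^{2}}{1638} + \frac{D}{78}$)
$\frac{1}{j{\left(143,177 \right)}} = \frac{1}{- \frac{7}{117} - \frac{143^{2}}{1638} + \frac{1}{78} \cdot 143} = \frac{1}{- \frac{7}{117} - \frac{1573}{126} + \frac{11}{6}} = \frac{1}{- \frac{2924}{273}} = - \frac{273}{2924}$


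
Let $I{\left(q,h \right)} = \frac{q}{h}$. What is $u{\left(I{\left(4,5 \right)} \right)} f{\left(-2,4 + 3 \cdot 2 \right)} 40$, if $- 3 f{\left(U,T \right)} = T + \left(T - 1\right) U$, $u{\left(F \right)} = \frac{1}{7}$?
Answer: $\frac{320}{21} \approx 15.238$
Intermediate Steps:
$u{\left(F \right)} = \frac{1}{7}$
$f{\left(U,T \right)} = - \frac{T}{3} - \frac{U \left(-1 + T\right)}{3}$ ($f{\left(U,T \right)} = - \frac{T + \left(T - 1\right) U}{3} = - \frac{T + \left(-1 + T\right) U}{3} = - \frac{T + U \left(-1 + T\right)}{3} = - \frac{T}{3} - \frac{U \left(-1 + T\right)}{3}$)
$u{\left(I{\left(4,5 \right)} \right)} f{\left(-2,4 + 3 \cdot 2 \right)} 40 = \frac{- \frac{4 + 3 \cdot 2}{3} + \frac{1}{3} \left(-2\right) - \frac{1}{3} \left(4 + 3 \cdot 2\right) \left(-2\right)}{7} \cdot 40 = \frac{- \frac{4 + 6}{3} - \frac{2}{3} - \frac{1}{3} \left(4 + 6\right) \left(-2\right)}{7} \cdot 40 = \frac{\left(- \frac{1}{3}\right) 10 - \frac{2}{3} - \frac{10}{3} \left(-2\right)}{7} \cdot 40 = \frac{- \frac{10}{3} - \frac{2}{3} + \frac{20}{3}}{7} \cdot 40 = \frac{1}{7} \cdot \frac{8}{3} \cdot 40 = \frac{8}{21} \cdot 40 = \frac{320}{21}$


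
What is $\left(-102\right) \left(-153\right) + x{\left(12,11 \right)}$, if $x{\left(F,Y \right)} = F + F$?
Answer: $15630$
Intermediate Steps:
$x{\left(F,Y \right)} = 2 F$
$\left(-102\right) \left(-153\right) + x{\left(12,11 \right)} = \left(-102\right) \left(-153\right) + 2 \cdot 12 = 15606 + 24 = 15630$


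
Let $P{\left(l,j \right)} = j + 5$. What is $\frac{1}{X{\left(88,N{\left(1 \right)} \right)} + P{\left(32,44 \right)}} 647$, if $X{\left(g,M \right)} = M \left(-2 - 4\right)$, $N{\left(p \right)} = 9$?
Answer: $- \frac{647}{5} \approx -129.4$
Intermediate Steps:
$P{\left(l,j \right)} = 5 + j$
$X{\left(g,M \right)} = - 6 M$ ($X{\left(g,M \right)} = M \left(-6\right) = - 6 M$)
$\frac{1}{X{\left(88,N{\left(1 \right)} \right)} + P{\left(32,44 \right)}} 647 = \frac{1}{\left(-6\right) 9 + \left(5 + 44\right)} 647 = \frac{1}{-54 + 49} \cdot 647 = \frac{1}{-5} \cdot 647 = \left(- \frac{1}{5}\right) 647 = - \frac{647}{5}$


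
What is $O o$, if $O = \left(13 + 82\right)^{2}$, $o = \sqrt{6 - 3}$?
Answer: $9025 \sqrt{3} \approx 15632.0$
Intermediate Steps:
$o = \sqrt{3} \approx 1.732$
$O = 9025$ ($O = 95^{2} = 9025$)
$O o = 9025 \sqrt{3}$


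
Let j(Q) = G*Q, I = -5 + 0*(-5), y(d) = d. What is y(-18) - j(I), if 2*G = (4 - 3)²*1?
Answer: -31/2 ≈ -15.500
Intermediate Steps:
I = -5 (I = -5 + 0 = -5)
G = ½ (G = ((4 - 3)²*1)/2 = (1²*1)/2 = (1*1)/2 = (½)*1 = ½ ≈ 0.50000)
j(Q) = Q/2
y(-18) - j(I) = -18 - (-5)/2 = -18 - 1*(-5/2) = -18 + 5/2 = -31/2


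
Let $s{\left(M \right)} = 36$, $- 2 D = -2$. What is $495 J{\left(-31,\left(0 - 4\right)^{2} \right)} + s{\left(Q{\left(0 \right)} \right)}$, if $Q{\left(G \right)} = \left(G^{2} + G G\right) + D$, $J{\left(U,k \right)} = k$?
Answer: $7956$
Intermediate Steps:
$D = 1$ ($D = \left(- \frac{1}{2}\right) \left(-2\right) = 1$)
$Q{\left(G \right)} = 1 + 2 G^{2}$ ($Q{\left(G \right)} = \left(G^{2} + G G\right) + 1 = \left(G^{2} + G^{2}\right) + 1 = 2 G^{2} + 1 = 1 + 2 G^{2}$)
$495 J{\left(-31,\left(0 - 4\right)^{2} \right)} + s{\left(Q{\left(0 \right)} \right)} = 495 \left(0 - 4\right)^{2} + 36 = 495 \left(-4\right)^{2} + 36 = 495 \cdot 16 + 36 = 7920 + 36 = 7956$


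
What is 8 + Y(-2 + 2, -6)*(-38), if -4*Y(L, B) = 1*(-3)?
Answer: -41/2 ≈ -20.500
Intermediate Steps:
Y(L, B) = 3/4 (Y(L, B) = -(-3)/4 = -1/4*(-3) = 3/4)
8 + Y(-2 + 2, -6)*(-38) = 8 + (3/4)*(-38) = 8 - 57/2 = -41/2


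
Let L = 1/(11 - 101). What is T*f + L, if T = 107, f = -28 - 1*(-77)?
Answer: 471869/90 ≈ 5243.0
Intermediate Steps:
f = 49 (f = -28 + 77 = 49)
L = -1/90 (L = 1/(-90) = -1/90 ≈ -0.011111)
T*f + L = 107*49 - 1/90 = 5243 - 1/90 = 471869/90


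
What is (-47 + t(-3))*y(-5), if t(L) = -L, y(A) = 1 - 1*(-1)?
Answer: -88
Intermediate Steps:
y(A) = 2 (y(A) = 1 + 1 = 2)
(-47 + t(-3))*y(-5) = (-47 - 1*(-3))*2 = (-47 + 3)*2 = -44*2 = -88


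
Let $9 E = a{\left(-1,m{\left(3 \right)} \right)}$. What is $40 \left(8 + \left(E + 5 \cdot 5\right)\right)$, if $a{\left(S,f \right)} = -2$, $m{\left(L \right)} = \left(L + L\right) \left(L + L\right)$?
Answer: $\frac{11800}{9} \approx 1311.1$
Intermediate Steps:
$m{\left(L \right)} = 4 L^{2}$ ($m{\left(L \right)} = 2 L 2 L = 4 L^{2}$)
$E = - \frac{2}{9}$ ($E = \frac{1}{9} \left(-2\right) = - \frac{2}{9} \approx -0.22222$)
$40 \left(8 + \left(E + 5 \cdot 5\right)\right) = 40 \left(8 + \left(- \frac{2}{9} + 5 \cdot 5\right)\right) = 40 \left(8 + \left(- \frac{2}{9} + 25\right)\right) = 40 \left(8 + \frac{223}{9}\right) = 40 \cdot \frac{295}{9} = \frac{11800}{9}$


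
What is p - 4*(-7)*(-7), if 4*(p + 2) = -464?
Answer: -314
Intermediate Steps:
p = -118 (p = -2 + (¼)*(-464) = -2 - 116 = -118)
p - 4*(-7)*(-7) = -118 - 4*(-7)*(-7) = -118 + 28*(-7) = -118 - 196 = -314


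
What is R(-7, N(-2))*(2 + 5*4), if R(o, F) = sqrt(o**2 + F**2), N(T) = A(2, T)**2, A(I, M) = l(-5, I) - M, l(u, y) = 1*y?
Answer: 22*sqrt(305) ≈ 384.21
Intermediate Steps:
l(u, y) = y
A(I, M) = I - M
N(T) = (2 - T)**2
R(o, F) = sqrt(F**2 + o**2)
R(-7, N(-2))*(2 + 5*4) = sqrt(((-2 - 2)**2)**2 + (-7)**2)*(2 + 5*4) = sqrt(((-4)**2)**2 + 49)*(2 + 20) = sqrt(16**2 + 49)*22 = sqrt(256 + 49)*22 = sqrt(305)*22 = 22*sqrt(305)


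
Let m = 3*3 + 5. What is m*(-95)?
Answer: -1330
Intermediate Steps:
m = 14 (m = 9 + 5 = 14)
m*(-95) = 14*(-95) = -1330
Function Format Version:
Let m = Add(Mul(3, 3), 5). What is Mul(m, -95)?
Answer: -1330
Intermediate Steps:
m = 14 (m = Add(9, 5) = 14)
Mul(m, -95) = Mul(14, -95) = -1330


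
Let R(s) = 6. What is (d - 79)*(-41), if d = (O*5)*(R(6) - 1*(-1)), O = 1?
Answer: 1804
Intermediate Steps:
d = 35 (d = (1*5)*(6 - 1*(-1)) = 5*(6 + 1) = 5*7 = 35)
(d - 79)*(-41) = (35 - 79)*(-41) = -44*(-41) = 1804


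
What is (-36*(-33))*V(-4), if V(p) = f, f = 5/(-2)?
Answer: -2970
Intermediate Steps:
f = -5/2 (f = 5*(-½) = -5/2 ≈ -2.5000)
V(p) = -5/2
(-36*(-33))*V(-4) = -36*(-33)*(-5/2) = 1188*(-5/2) = -2970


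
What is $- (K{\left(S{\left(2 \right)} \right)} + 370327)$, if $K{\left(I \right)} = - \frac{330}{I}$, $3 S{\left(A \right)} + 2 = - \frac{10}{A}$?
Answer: $- \frac{2593279}{7} \approx -3.7047 \cdot 10^{5}$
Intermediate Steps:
$S{\left(A \right)} = - \frac{2}{3} - \frac{10}{3 A}$ ($S{\left(A \right)} = - \frac{2}{3} + \frac{\left(-10\right) \frac{1}{A}}{3} = - \frac{2}{3} - \frac{10}{3 A}$)
$- (K{\left(S{\left(2 \right)} \right)} + 370327) = - (- \frac{330}{\frac{2}{3} \cdot \frac{1}{2} \left(-5 - 2\right)} + 370327) = - (- \frac{330}{\frac{2}{3} \cdot \frac{1}{2} \left(-7\right)} + 370327) = - (- \frac{330}{- \frac{7}{3}} + 370327) = - (\left(-330\right) \left(- \frac{3}{7}\right) + 370327) = - (\frac{990}{7} + 370327) = \left(-1\right) \frac{2593279}{7} = - \frac{2593279}{7}$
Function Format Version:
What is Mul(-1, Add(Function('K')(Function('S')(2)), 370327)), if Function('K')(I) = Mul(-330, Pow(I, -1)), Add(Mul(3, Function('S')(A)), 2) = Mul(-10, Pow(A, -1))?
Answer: Rational(-2593279, 7) ≈ -3.7047e+5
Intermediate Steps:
Function('S')(A) = Add(Rational(-2, 3), Mul(Rational(-10, 3), Pow(A, -1))) (Function('S')(A) = Add(Rational(-2, 3), Mul(Rational(1, 3), Mul(-10, Pow(A, -1)))) = Add(Rational(-2, 3), Mul(Rational(-10, 3), Pow(A, -1))))
Mul(-1, Add(Function('K')(Function('S')(2)), 370327)) = Mul(-1, Add(Mul(-330, Pow(Mul(Rational(2, 3), Pow(2, -1), Add(-5, Mul(-1, 2))), -1)), 370327)) = Mul(-1, Add(Mul(-330, Pow(Mul(Rational(2, 3), Rational(1, 2), Add(-5, -2)), -1)), 370327)) = Mul(-1, Add(Mul(-330, Pow(Mul(Rational(2, 3), Rational(1, 2), -7), -1)), 370327)) = Mul(-1, Add(Mul(-330, Pow(Rational(-7, 3), -1)), 370327)) = Mul(-1, Add(Mul(-330, Rational(-3, 7)), 370327)) = Mul(-1, Add(Rational(990, 7), 370327)) = Mul(-1, Rational(2593279, 7)) = Rational(-2593279, 7)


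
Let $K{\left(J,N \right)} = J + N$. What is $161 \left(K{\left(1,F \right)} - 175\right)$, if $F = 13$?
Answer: $-25921$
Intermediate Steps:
$161 \left(K{\left(1,F \right)} - 175\right) = 161 \left(\left(1 + 13\right) - 175\right) = 161 \left(14 - 175\right) = 161 \left(-161\right) = -25921$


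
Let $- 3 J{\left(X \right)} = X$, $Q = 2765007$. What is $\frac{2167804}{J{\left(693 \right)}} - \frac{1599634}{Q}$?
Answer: $- \frac{285445845242}{30415077} \approx -9385.0$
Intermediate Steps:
$J{\left(X \right)} = - \frac{X}{3}$
$\frac{2167804}{J{\left(693 \right)}} - \frac{1599634}{Q} = \frac{2167804}{\left(- \frac{1}{3}\right) 693} - \frac{1599634}{2765007} = \frac{2167804}{-231} - \frac{1599634}{2765007} = 2167804 \left(- \frac{1}{231}\right) - \frac{1599634}{2765007} = - \frac{2167804}{231} - \frac{1599634}{2765007} = - \frac{285445845242}{30415077}$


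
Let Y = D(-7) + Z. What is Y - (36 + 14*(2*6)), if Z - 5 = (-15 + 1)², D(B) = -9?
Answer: -12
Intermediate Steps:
Z = 201 (Z = 5 + (-15 + 1)² = 5 + (-14)² = 5 + 196 = 201)
Y = 192 (Y = -9 + 201 = 192)
Y - (36 + 14*(2*6)) = 192 - (36 + 14*(2*6)) = 192 - (36 + 14*12) = 192 - (36 + 168) = 192 - 1*204 = 192 - 204 = -12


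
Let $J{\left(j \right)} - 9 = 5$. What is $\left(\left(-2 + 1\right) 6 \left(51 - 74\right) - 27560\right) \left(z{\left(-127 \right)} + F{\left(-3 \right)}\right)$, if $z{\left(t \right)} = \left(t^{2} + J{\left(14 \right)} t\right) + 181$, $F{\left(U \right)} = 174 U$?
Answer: $-384182220$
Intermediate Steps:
$J{\left(j \right)} = 14$ ($J{\left(j \right)} = 9 + 5 = 14$)
$z{\left(t \right)} = 181 + t^{2} + 14 t$ ($z{\left(t \right)} = \left(t^{2} + 14 t\right) + 181 = 181 + t^{2} + 14 t$)
$\left(\left(-2 + 1\right) 6 \left(51 - 74\right) - 27560\right) \left(z{\left(-127 \right)} + F{\left(-3 \right)}\right) = \left(\left(-2 + 1\right) 6 \left(51 - 74\right) - 27560\right) \left(\left(181 + \left(-127\right)^{2} + 14 \left(-127\right)\right) + 174 \left(-3\right)\right) = \left(\left(-1\right) 6 \left(-23\right) - 27560\right) \left(\left(181 + 16129 - 1778\right) - 522\right) = \left(\left(-6\right) \left(-23\right) - 27560\right) \left(14532 - 522\right) = \left(138 - 27560\right) 14010 = \left(-27422\right) 14010 = -384182220$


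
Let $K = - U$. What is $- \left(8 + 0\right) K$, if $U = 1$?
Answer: $8$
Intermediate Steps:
$K = -1$ ($K = \left(-1\right) 1 = -1$)
$- \left(8 + 0\right) K = - \left(8 + 0\right) \left(-1\right) = - 8 \left(-1\right) = \left(-1\right) \left(-8\right) = 8$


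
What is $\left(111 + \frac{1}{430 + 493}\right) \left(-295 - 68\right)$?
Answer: $- \frac{37190802}{923} \approx -40293.0$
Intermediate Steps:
$\left(111 + \frac{1}{430 + 493}\right) \left(-295 - 68\right) = \left(111 + \frac{1}{923}\right) \left(-363\right) = \frac{102454}{923} \left(-363\right) = - \frac{37190802}{923}$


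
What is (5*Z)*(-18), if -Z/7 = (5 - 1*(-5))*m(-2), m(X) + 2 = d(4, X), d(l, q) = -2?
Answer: -25200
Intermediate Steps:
m(X) = -4 (m(X) = -2 - 2 = -4)
Z = 280 (Z = -7*(5 - 1*(-5))*(-4) = -7*(5 + 5)*(-4) = -70*(-4) = -7*(-40) = 280)
(5*Z)*(-18) = (5*280)*(-18) = 1400*(-18) = -25200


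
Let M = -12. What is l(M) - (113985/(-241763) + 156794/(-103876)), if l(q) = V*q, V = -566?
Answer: 85309889672489/12556686694 ≈ 6794.0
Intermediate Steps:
l(q) = -566*q
l(M) - (113985/(-241763) + 156794/(-103876)) = -566*(-12) - (113985/(-241763) + 156794/(-103876)) = 6792 - (113985*(-1/241763) + 156794*(-1/103876)) = 6792 - (-113985/241763 - 78397/51938) = 6792 - 1*(-24873646841/12556686694) = 6792 + 24873646841/12556686694 = 85309889672489/12556686694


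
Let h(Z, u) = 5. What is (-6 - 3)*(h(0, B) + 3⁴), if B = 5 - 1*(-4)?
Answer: -774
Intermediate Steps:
B = 9 (B = 5 + 4 = 9)
(-6 - 3)*(h(0, B) + 3⁴) = (-6 - 3)*(5 + 3⁴) = -9*(5 + 81) = -9*86 = -774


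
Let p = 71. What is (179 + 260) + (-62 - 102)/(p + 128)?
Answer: 87197/199 ≈ 438.18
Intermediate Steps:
(179 + 260) + (-62 - 102)/(p + 128) = (179 + 260) + (-62 - 102)/(71 + 128) = 439 - 164/199 = 87197/199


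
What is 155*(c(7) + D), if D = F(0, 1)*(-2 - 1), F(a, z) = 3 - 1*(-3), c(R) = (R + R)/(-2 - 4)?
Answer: -9455/3 ≈ -3151.7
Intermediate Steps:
c(R) = -R/3 (c(R) = (2*R)/(-6) = (2*R)*(-⅙) = -R/3)
F(a, z) = 6 (F(a, z) = 3 + 3 = 6)
D = -18 (D = 6*(-2 - 1) = 6*(-3) = -18)
155*(c(7) + D) = 155*(-⅓*7 - 18) = 155*(-7/3 - 18) = 155*(-61/3) = -9455/3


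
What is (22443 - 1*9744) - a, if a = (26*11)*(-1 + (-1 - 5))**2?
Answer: -1315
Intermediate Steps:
a = 14014 (a = 286*(-1 - 6)**2 = 286*(-7)**2 = 286*49 = 14014)
(22443 - 1*9744) - a = (22443 - 1*9744) - 1*14014 = (22443 - 9744) - 14014 = 12699 - 14014 = -1315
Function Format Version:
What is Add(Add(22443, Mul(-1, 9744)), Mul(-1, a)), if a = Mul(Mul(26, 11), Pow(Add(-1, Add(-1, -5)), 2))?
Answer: -1315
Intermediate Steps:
a = 14014 (a = Mul(286, Pow(Add(-1, -6), 2)) = Mul(286, Pow(-7, 2)) = Mul(286, 49) = 14014)
Add(Add(22443, Mul(-1, 9744)), Mul(-1, a)) = Add(Add(22443, Mul(-1, 9744)), Mul(-1, 14014)) = Add(Add(22443, -9744), -14014) = Add(12699, -14014) = -1315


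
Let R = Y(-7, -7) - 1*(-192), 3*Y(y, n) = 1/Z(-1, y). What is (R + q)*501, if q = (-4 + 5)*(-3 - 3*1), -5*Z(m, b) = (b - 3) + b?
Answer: 1584997/17 ≈ 93235.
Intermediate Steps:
Z(m, b) = 3/5 - 2*b/5 (Z(m, b) = -((b - 3) + b)/5 = -((-3 + b) + b)/5 = -(-3 + 2*b)/5 = 3/5 - 2*b/5)
Y(y, n) = 1/(3*(3/5 - 2*y/5))
q = -6 (q = 1*(-3 - 3) = 1*(-6) = -6)
R = 9797/51 (R = -5/(-9 + 6*(-7)) - 1*(-192) = -5/(-9 - 42) + 192 = -5/(-51) + 192 = -5*(-1/51) + 192 = 5/51 + 192 = 9797/51 ≈ 192.10)
(R + q)*501 = (9797/51 - 6)*501 = (9491/51)*501 = 1584997/17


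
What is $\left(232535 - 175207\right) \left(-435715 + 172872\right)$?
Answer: $-15068263504$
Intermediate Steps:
$\left(232535 - 175207\right) \left(-435715 + 172872\right) = \left(232535 - 175207\right) \left(-262843\right) = 57328 \left(-262843\right) = -15068263504$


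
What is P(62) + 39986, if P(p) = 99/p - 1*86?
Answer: 2473899/62 ≈ 39902.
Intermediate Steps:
P(p) = -86 + 99/p (P(p) = 99/p - 86 = -86 + 99/p)
P(62) + 39986 = (-86 + 99/62) + 39986 = -5233/62 + 39986 = 2473899/62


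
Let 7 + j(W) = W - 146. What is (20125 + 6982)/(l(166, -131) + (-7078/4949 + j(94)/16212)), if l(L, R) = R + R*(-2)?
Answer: 310697289588/1485072443 ≈ 209.21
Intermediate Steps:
j(W) = -153 + W (j(W) = -7 + (W - 146) = -7 + (-146 + W) = -153 + W)
l(L, R) = -R (l(L, R) = R - 2*R = -R)
(20125 + 6982)/(l(166, -131) + (-7078/4949 + j(94)/16212)) = (20125 + 6982)/(-1*(-131) + (-7078/4949 + (-153 + 94)/16212)) = 27107/(131 + (-7078*1/4949 - 59*1/16212)) = 27107/(131 + (-7078/4949 - 59/16212)) = 27107/(131 - 16434361/11461884) = 27107/(1485072443/11461884) = 27107*(11461884/1485072443) = 310697289588/1485072443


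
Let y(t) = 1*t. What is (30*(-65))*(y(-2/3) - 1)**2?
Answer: -16250/3 ≈ -5416.7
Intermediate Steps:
y(t) = t
(30*(-65))*(y(-2/3) - 1)**2 = (30*(-65))*(-2/3 - 1)**2 = -1950*(-2*1/3 - 1)**2 = -1950*(-2/3 - 1)**2 = -1950*(-5/3)**2 = -1950*25/9 = -16250/3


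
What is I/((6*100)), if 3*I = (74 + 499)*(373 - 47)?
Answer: 31133/300 ≈ 103.78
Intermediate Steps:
I = 62266 (I = ((74 + 499)*(373 - 47))/3 = (573*326)/3 = (⅓)*186798 = 62266)
I/((6*100)) = 62266/((6*100)) = 62266/600 = 62266*(1/600) = 31133/300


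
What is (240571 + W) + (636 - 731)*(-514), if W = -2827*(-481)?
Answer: 1649188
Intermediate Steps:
W = 1359787
(240571 + W) + (636 - 731)*(-514) = (240571 + 1359787) + (636 - 731)*(-514) = 1600358 - 95*(-514) = 1600358 + 48830 = 1649188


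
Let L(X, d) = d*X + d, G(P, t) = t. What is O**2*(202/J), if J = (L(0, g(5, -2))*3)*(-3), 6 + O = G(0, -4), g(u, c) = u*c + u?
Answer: 4040/9 ≈ 448.89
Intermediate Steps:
g(u, c) = u + c*u (g(u, c) = c*u + u = u + c*u)
O = -10 (O = -6 - 4 = -10)
L(X, d) = d + X*d (L(X, d) = X*d + d = d + X*d)
J = 45 (J = (((5*(1 - 2))*(1 + 0))*3)*(-3) = (((5*(-1))*1)*3)*(-3) = (-5*1*3)*(-3) = -5*3*(-3) = -15*(-3) = 45)
O**2*(202/J) = (-10)**2*(202/45) = 100*(202*(1/45)) = 100*(202/45) = 4040/9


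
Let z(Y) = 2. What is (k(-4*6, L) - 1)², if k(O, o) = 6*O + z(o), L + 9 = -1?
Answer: 20449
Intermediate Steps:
L = -10 (L = -9 - 1 = -10)
k(O, o) = 2 + 6*O (k(O, o) = 6*O + 2 = 2 + 6*O)
(k(-4*6, L) - 1)² = ((2 + 6*(-4*6)) - 1)² = ((2 + 6*(-24)) - 1)² = ((2 - 144) - 1)² = (-142 - 1)² = (-143)² = 20449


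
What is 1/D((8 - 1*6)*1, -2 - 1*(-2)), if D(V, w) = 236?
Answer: 1/236 ≈ 0.0042373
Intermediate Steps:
1/D((8 - 1*6)*1, -2 - 1*(-2)) = 1/236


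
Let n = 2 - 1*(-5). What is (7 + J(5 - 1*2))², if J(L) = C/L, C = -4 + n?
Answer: 64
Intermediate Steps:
n = 7 (n = 2 + 5 = 7)
C = 3 (C = -4 + 7 = 3)
J(L) = 3/L
(7 + J(5 - 1*2))² = (7 + 3/(5 - 1*2))² = (7 + 3/(5 - 2))² = (7 + 3/3)² = (7 + 3*(⅓))² = (7 + 1)² = 8² = 64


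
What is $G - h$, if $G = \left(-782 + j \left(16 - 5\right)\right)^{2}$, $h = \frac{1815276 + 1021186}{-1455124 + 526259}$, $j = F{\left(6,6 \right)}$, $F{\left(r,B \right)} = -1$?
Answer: $\frac{584118662847}{928865} \approx 6.2885 \cdot 10^{5}$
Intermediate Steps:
$j = -1$
$h = - \frac{2836462}{928865}$ ($h = \frac{2836462}{-928865} = 2836462 \left(- \frac{1}{928865}\right) = - \frac{2836462}{928865} \approx -3.0537$)
$G = 628849$ ($G = \left(-782 - \left(16 - 5\right)\right)^{2} = \left(-782 - 11\right)^{2} = \left(-793\right)^{2} = 628849$)
$G - h = 628849 - - \frac{2836462}{928865} = 628849 + \frac{2836462}{928865} = \frac{584118662847}{928865}$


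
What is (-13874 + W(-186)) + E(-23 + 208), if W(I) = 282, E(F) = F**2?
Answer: 20633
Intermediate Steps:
(-13874 + W(-186)) + E(-23 + 208) = (-13874 + 282) + (-23 + 208)**2 = -13592 + 185**2 = -13592 + 34225 = 20633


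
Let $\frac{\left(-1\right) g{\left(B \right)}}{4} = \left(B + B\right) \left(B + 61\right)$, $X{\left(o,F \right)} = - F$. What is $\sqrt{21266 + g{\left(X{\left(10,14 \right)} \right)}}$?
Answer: $\sqrt{26530} \approx 162.88$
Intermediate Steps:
$g{\left(B \right)} = - 8 B \left(61 + B\right)$ ($g{\left(B \right)} = - 4 \left(B + B\right) \left(B + 61\right) = - 4 \cdot 2 B \left(61 + B\right) = - 8 B \left(61 + B\right)$)
$\sqrt{21266 + g{\left(X{\left(10,14 \right)} \right)}} = \sqrt{21266 - 8 \left(\left(-1\right) 14\right) \left(61 - 14\right)} = \sqrt{21266 - - 112 \left(61 - 14\right)} = \sqrt{21266 - \left(-112\right) 47} = \sqrt{21266 + 5264} = \sqrt{26530}$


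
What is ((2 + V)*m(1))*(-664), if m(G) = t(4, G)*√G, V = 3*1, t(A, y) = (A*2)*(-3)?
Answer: 79680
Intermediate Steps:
t(A, y) = -6*A (t(A, y) = (2*A)*(-3) = -6*A)
V = 3
m(G) = -24*√G (m(G) = (-6*4)*√G = -24*√G)
((2 + V)*m(1))*(-664) = ((2 + 3)*(-24*√1))*(-664) = (5*(-24*1))*(-664) = (5*(-24))*(-664) = -120*(-664) = 79680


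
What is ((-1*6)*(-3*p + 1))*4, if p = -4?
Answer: -312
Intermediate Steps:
((-1*6)*(-3*p + 1))*4 = ((-1*6)*(-3*(-4) + 1))*4 = -6*(12 + 1)*4 = -6*13*4 = -78*4 = -312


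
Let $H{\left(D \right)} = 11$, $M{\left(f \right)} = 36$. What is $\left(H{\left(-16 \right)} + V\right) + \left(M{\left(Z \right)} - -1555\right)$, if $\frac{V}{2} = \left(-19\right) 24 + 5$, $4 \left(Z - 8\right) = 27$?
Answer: $700$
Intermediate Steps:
$Z = \frac{59}{4}$ ($Z = 8 + \frac{1}{4} \cdot 27 = 8 + \frac{27}{4} = \frac{59}{4} \approx 14.75$)
$V = -902$ ($V = 2 \left(\left(-19\right) 24 + 5\right) = 2 \left(-456 + 5\right) = 2 \left(-451\right) = -902$)
$\left(H{\left(-16 \right)} + V\right) + \left(M{\left(Z \right)} - -1555\right) = \left(11 - 902\right) + \left(36 - -1555\right) = -891 + \left(36 + 1555\right) = -891 + 1591 = 700$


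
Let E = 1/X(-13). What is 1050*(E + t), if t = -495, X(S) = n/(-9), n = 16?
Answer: -4162725/8 ≈ -5.2034e+5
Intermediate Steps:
X(S) = -16/9 (X(S) = 16/(-9) = 16*(-1/9) = -16/9)
E = -9/16 (E = 1/(-16/9) = -9/16 ≈ -0.56250)
1050*(E + t) = 1050*(-9/16 - 495) = 1050*(-7929/16) = -4162725/8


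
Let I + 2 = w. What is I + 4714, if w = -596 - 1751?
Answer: 2365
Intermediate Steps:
w = -2347
I = -2349 (I = -2 - 2347 = -2349)
I + 4714 = -2349 + 4714 = 2365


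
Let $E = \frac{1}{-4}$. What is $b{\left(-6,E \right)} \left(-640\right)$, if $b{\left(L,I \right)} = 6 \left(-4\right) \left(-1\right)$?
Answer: $-15360$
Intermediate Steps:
$E = - \frac{1}{4} \approx -0.25$
$b{\left(L,I \right)} = 24$ ($b{\left(L,I \right)} = \left(-24\right) \left(-1\right) = 24$)
$b{\left(-6,E \right)} \left(-640\right) = 24 \left(-640\right) = -15360$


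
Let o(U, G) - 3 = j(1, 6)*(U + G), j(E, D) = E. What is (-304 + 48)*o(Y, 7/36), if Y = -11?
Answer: 17984/9 ≈ 1998.2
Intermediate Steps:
o(U, G) = 3 + G + U (o(U, G) = 3 + 1*(U + G) = 3 + 1*(G + U) = 3 + (G + U) = 3 + G + U)
(-304 + 48)*o(Y, 7/36) = (-304 + 48)*(3 + 7/36 - 11) = -256*(3 + 7*(1/36) - 11) = -256*(3 + 7/36 - 11) = -256*(-281/36) = 17984/9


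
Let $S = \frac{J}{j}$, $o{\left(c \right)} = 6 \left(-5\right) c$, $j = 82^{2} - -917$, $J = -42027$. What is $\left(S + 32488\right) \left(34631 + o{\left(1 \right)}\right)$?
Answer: $\frac{2862642007127}{2547} \approx 1.1239 \cdot 10^{9}$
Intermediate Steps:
$j = 7641$ ($j = 6724 + 917 = 7641$)
$o{\left(c \right)} = - 30 c$
$S = - \frac{14009}{2547}$ ($S = - \frac{42027}{7641} = \left(-42027\right) \frac{1}{7641} = - \frac{14009}{2547} \approx -5.5002$)
$\left(S + 32488\right) \left(34631 + o{\left(1 \right)}\right) = \left(- \frac{14009}{2547} + 32488\right) \left(34631 - 30\right) = \frac{82732927 \left(34631 - 30\right)}{2547} = \frac{82732927}{2547} \cdot 34601 = \frac{2862642007127}{2547}$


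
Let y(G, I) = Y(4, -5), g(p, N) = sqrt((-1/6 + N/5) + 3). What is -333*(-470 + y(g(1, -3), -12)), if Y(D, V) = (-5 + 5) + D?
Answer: 155178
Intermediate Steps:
Y(D, V) = D (Y(D, V) = 0 + D = D)
g(p, N) = sqrt(17/6 + N/5) (g(p, N) = sqrt((-1*1/6 + N*(1/5)) + 3) = sqrt((-1/6 + N/5) + 3) = sqrt(17/6 + N/5))
y(G, I) = 4
-333*(-470 + y(g(1, -3), -12)) = -333*(-470 + 4) = -333*(-466) = 155178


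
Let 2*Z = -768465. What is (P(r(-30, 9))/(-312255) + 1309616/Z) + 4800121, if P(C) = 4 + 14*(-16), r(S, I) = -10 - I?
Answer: 25596044494720927/5332378635 ≈ 4.8001e+6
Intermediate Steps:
Z = -768465/2 (Z = (½)*(-768465) = -768465/2 ≈ -3.8423e+5)
P(C) = -220 (P(C) = 4 - 224 = -220)
(P(r(-30, 9))/(-312255) + 1309616/Z) + 4800121 = (-220/(-312255) + 1309616/(-768465/2)) + 4800121 = (-220*(-1/312255) + 1309616*(-2/768465)) + 4800121 = (44/62451 - 2619232/768465) + 4800121 = -18171093908/5332378635 + 4800121 = 25596044494720927/5332378635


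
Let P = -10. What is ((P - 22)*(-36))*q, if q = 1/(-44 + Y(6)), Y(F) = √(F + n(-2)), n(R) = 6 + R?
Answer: -2816/107 - 64*√10/107 ≈ -28.209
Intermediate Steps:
Y(F) = √(4 + F) (Y(F) = √(F + (6 - 2)) = √(F + 4) = √(4 + F))
q = 1/(-44 + √10) (q = 1/(-44 + √(4 + 6)) = 1/(-44 + √10) ≈ -0.024487)
((P - 22)*(-36))*q = ((-10 - 22)*(-36))*(-22/963 - √10/1926) = (-32*(-36))*(-22/963 - √10/1926) = 1152*(-22/963 - √10/1926) = -2816/107 - 64*√10/107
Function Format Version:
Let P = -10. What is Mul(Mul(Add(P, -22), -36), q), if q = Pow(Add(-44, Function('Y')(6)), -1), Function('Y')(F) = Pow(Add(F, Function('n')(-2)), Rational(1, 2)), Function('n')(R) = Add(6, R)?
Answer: Add(Rational(-2816, 107), Mul(Rational(-64, 107), Pow(10, Rational(1, 2)))) ≈ -28.209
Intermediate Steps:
Function('Y')(F) = Pow(Add(4, F), Rational(1, 2)) (Function('Y')(F) = Pow(Add(F, Add(6, -2)), Rational(1, 2)) = Pow(Add(F, 4), Rational(1, 2)) = Pow(Add(4, F), Rational(1, 2)))
q = Pow(Add(-44, Pow(10, Rational(1, 2))), -1) (q = Pow(Add(-44, Pow(Add(4, 6), Rational(1, 2))), -1) = Pow(Add(-44, Pow(10, Rational(1, 2))), -1) ≈ -0.024487)
Mul(Mul(Add(P, -22), -36), q) = Mul(Mul(Add(-10, -22), -36), Add(Rational(-22, 963), Mul(Rational(-1, 1926), Pow(10, Rational(1, 2))))) = Mul(Mul(-32, -36), Add(Rational(-22, 963), Mul(Rational(-1, 1926), Pow(10, Rational(1, 2))))) = Mul(1152, Add(Rational(-22, 963), Mul(Rational(-1, 1926), Pow(10, Rational(1, 2))))) = Add(Rational(-2816, 107), Mul(Rational(-64, 107), Pow(10, Rational(1, 2))))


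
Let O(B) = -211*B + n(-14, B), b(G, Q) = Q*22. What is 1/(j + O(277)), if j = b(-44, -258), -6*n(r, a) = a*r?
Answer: -3/190430 ≈ -1.5754e-5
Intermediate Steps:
n(r, a) = -a*r/6
b(G, Q) = 22*Q
j = -5676 (j = 22*(-258) = -5676)
O(B) = -626*B/3 (O(B) = -211*B - 1/6*B*(-14) = -211*B + 7*B/3 = -626*B/3)
1/(j + O(277)) = 1/(-5676 - 626/3*277) = 1/(-5676 - 173402/3) = 1/(-190430/3) = -3/190430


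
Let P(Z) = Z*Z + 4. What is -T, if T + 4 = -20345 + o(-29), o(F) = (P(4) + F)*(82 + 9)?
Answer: 21168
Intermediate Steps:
P(Z) = 4 + Z**2 (P(Z) = Z**2 + 4 = 4 + Z**2)
o(F) = 1820 + 91*F (o(F) = ((4 + 4**2) + F)*(82 + 9) = ((4 + 16) + F)*91 = (20 + F)*91 = 1820 + 91*F)
T = -21168 (T = -4 + (-20345 + (1820 + 91*(-29))) = -4 + (-20345 + (1820 - 2639)) = -4 + (-20345 - 819) = -4 - 21164 = -21168)
-T = -1*(-21168) = 21168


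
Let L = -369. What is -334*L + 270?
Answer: 123516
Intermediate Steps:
-334*L + 270 = -334*(-369) + 270 = 123246 + 270 = 123516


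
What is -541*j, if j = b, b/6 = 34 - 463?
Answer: 1392534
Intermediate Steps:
b = -2574 (b = 6*(34 - 463) = 6*(-429) = -2574)
j = -2574
-541*j = -541*(-2574) = 1392534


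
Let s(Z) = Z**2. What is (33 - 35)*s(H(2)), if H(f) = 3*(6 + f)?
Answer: -1152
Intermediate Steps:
H(f) = 18 + 3*f
(33 - 35)*s(H(2)) = (33 - 35)*(18 + 3*2)**2 = -2*(18 + 6)**2 = -2*24**2 = -2*576 = -1152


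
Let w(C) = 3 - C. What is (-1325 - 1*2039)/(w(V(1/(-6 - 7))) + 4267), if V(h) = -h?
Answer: -43732/55509 ≈ -0.78784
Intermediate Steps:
(-1325 - 1*2039)/(w(V(1/(-6 - 7))) + 4267) = (-1325 - 1*2039)/((3 - (-1)/(-6 - 7)) + 4267) = (-1325 - 2039)/((3 - (-1)/(-13)) + 4267) = -3364/((3 - (-1)*(-1)/13) + 4267) = -3364/((3 - 1*1/13) + 4267) = -3364/((3 - 1/13) + 4267) = -3364/(38/13 + 4267) = -3364/55509/13 = -3364*13/55509 = -43732/55509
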